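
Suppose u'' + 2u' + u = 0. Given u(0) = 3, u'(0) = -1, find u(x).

Characteristic equation r² + 2r + 1 = 0 has discriminant (2)² - 4·(1) = 0, so r = -1 is a repeated root.
Hence u_h = (C1 + C2*x)*exp(-x).
Apply the initial conditions: u(0) = C1 = 3 and u'(0) = C2 - C1 = -1. Solving gives C1 = 3, C2 = 2.

u = 3*exp(-x) + 2*x*exp(-x)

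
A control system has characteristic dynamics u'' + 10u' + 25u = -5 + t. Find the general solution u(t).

Characteristic equation r² + 10r + 25 = 0 has discriminant (10)² - 4·(25) = 0, so r = -5 is a repeated root.
Hence u_h = (C1 + C2*t)*exp(-5*t).
For the particular solution try u_p = A0 + A1*t. Substituting and matching coefficients of each power of t gives A0 = -27/125, A1 = 1/25, so u_p = -27/125 + t/25.

u = -27/125 + t/25 + C1*exp(-5*t) + C2*t*exp(-5*t)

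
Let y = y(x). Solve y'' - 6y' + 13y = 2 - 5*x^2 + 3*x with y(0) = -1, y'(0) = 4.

y = 342/2197 - 21*x/169 - 5*x**2/13 - 2539*cos(2*x)*exp(3*x)/2197 + 8339*exp(3*x)*sin(2*x)/2197

Characteristic equation r² - 6r + 13 = 0 has discriminant (-6)² - 4·(13) = -16 < 0, so r = 3 ± 2i.
Hence y_h = C1*cos(2*x)*exp(3*x) + C2*exp(3*x)*sin(2*x).
For the particular solution try y_p = A0 + A1*x + A2*x^2. Substituting and matching coefficients of each power of x gives A0 = 342/2197, A1 = -21/169, A2 = -5/13, so y_p = 342/2197 - 21*x/169 - 5*x^2/13.
General solution: y = 342/2197 - 21*x/169 - 5*x^2/13 + C1*cos(2*x)*exp(3*x) + C2*exp(3*x)*sin(2*x).
Apply the initial conditions: y(0) = 342/2197 + C1 = -1 and y'(0) = -21/169 + 2*C2 + 3*C1 = 4. Solving gives C1 = -2539/2197, C2 = 8339/2197.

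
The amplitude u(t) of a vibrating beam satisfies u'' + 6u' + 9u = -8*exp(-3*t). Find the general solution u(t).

u = C1*exp(-3*t) - 4*t**2*exp(-3*t) + C2*t*exp(-3*t)

Characteristic equation r² + 6r + 9 = 0 has discriminant (6)² - 4·(9) = 0, so r = -3 is a repeated root.
Hence u_h = (C1 + C2*t)*exp(-3*t).
Since exp(-3*t) solves the homogeneous equation (r = -3 is a root of multiplicity 2), multiply the trial by t^2. Try u_p = A*t^2*exp(-3*t). Substituting into the equation and dividing by exp(-3*t) gives A = -4, so u_p = -4*t^2*exp(-3*t).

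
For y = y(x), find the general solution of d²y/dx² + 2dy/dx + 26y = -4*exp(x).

y = -4*exp(x)/29 + C1*cos(5*x)*exp(-x) + C2*exp(-x)*sin(5*x)

Characteristic equation r² + 2r + 26 = 0 has discriminant (2)² - 4·(26) = -100 < 0, so r = -1 ± 5i.
Hence y_h = C1*cos(5*x)*exp(-x) + C2*exp(-x)*sin(5*x).
Try y_p = A*exp(x). Substituting into the equation and dividing by exp(x) gives A = -4/29, so y_p = -4*exp(x)/29.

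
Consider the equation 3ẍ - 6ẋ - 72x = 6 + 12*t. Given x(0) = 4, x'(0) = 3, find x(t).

x = -5/72 - t/6 + 17*exp(-4*t)/8 + 35*exp(6*t)/18

Divide through by 3: x'' - 2x' - 24x = 2 + 4*t.
Characteristic equation r² - 2r - 24 = 0 factors as (r - 6)(r + 4) = 0, so r = 6, -4.
Hence x_h = C1*exp(6*t) + C2*exp(-4*t).
For the particular solution try x_p = A0 + A1*t. Substituting and matching coefficients of each power of t gives A0 = -5/72, A1 = -1/6, so x_p = -5/72 - t/6.
General solution: x = -5/72 - t/6 + C1*exp(6*t) + C2*exp(-4*t).
Apply the initial conditions: x(0) = -5/72 + C1 + C2 = 4 and x'(0) = -1/6 - 4*C2 + 6*C1 = 3. Solving gives C1 = 35/18, C2 = 17/8.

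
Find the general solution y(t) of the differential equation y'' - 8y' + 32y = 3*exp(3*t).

y = 3*exp(3*t)/17 + C1*cos(4*t)*exp(4*t) + C2*exp(4*t)*sin(4*t)

Characteristic equation r² - 8r + 32 = 0 has discriminant (-8)² - 4·(32) = -64 < 0, so r = 4 ± 4i.
Hence y_h = C1*cos(4*t)*exp(4*t) + C2*exp(4*t)*sin(4*t).
Try y_p = A*exp(3*t). Substituting into the equation and dividing by exp(3*t) gives A = 3/17, so y_p = 3*exp(3*t)/17.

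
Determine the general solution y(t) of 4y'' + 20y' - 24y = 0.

y = C1*exp(-6*t) + C2*exp(t)

Divide through by 4: y'' + 5y' - 6y = 0.
Characteristic equation r² + 5r - 6 = 0 factors as (r + 6)(r - 1) = 0, so r = -6, 1.
Hence y_h = C1*exp(-6*t) + C2*exp(t).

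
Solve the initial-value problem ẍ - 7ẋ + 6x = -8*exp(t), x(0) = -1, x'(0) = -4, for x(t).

x = -23*exp(6*t)/25 - 2*exp(t)/25 + 8*t*exp(t)/5

Characteristic equation r² - 7r + 6 = 0 factors as (r - 6)(r - 1) = 0, so r = 6, 1.
Hence x_h = C1*exp(6*t) + C2*exp(t).
Since exp(t) solves the homogeneous equation (r = 1 is a root of multiplicity 1), multiply the trial by t. Try x_p = A*t*exp(t). Substituting into the equation and dividing by exp(t) gives A = 8/5, so x_p = 8*t*exp(t)/5.
General solution: x = C1*exp(6*t) + C2*exp(t) + 8*t*exp(t)/5.
Apply the initial conditions: x(0) = C1 + C2 = -1 and x'(0) = 8/5 + C2 + 6*C1 = -4. Solving gives C1 = -23/25, C2 = -2/25.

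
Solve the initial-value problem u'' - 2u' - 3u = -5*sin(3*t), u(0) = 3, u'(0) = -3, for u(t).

Characteristic equation r² - 2r - 3 = 0 factors as (r - 3)(r + 1) = 0, so r = 3, -1.
Hence u_h = C1*exp(3*t) + C2*exp(-t).
Try u_p = A*cos(3*t) + B*sin(3*t). Substituting and equating the coefficients of cos(3t) and sin(3t) gives A = -1/6, B = 1/3, so u_p = -cos(3*t)/6 + sin(3*t)/3.
General solution: u = -cos(3*t)/6 + sin(3*t)/3 + C1*exp(3*t) + C2*exp(-t).
Apply the initial conditions: u(0) = -1/6 + C1 + C2 = 3 and u'(0) = 1 - C2 + 3*C1 = -3. Solving gives C1 = -5/24, C2 = 27/8.

u = -5*exp(3*t)/24 - cos(3*t)/6 + sin(3*t)/3 + 27*exp(-t)/8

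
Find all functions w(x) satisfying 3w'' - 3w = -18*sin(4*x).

Divide through by 3: w'' - w = -6*sin(4*x).
Characteristic equation r² - 1 = 0 factors as (r - 1)(r + 1) = 0, so r = 1, -1.
Hence w_h = C1*exp(x) + C2*exp(-x).
Try w_p = A*cos(4*x) + B*sin(4*x). Substituting and equating the coefficients of cos(4x) and sin(4x) gives A = 0, B = 6/17, so w_p = 6*sin(4*x)/17.

w = 6*sin(4*x)/17 + C1*exp(x) + C2*exp(-x)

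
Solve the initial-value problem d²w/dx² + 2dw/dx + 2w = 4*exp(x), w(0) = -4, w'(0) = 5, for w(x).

w = 4*exp(x)/5 - 24*cos(x)*exp(-x)/5 - 3*exp(-x)*sin(x)/5

Characteristic equation r² + 2r + 2 = 0 has discriminant (2)² - 4·(2) = -4 < 0, so r = -1 ± i.
Hence w_h = C1*cos(x)*exp(-x) + C2*exp(-x)*sin(x).
Try w_p = A*exp(x). Substituting into the equation and dividing by exp(x) gives A = 4/5, so w_p = 4*exp(x)/5.
General solution: w = 4*exp(x)/5 + C1*cos(x)*exp(-x) + C2*exp(-x)*sin(x).
Apply the initial conditions: w(0) = 4/5 + C1 = -4 and w'(0) = 4/5 + C2 - C1 = 5. Solving gives C1 = -24/5, C2 = -3/5.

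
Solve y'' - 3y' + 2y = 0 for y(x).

y = C1*exp(x) + C2*exp(2*x)

Characteristic equation r² - 3r + 2 = 0 factors as (r - 1)(r - 2) = 0, so r = 1, 2.
Hence y_h = C1*exp(x) + C2*exp(2*x).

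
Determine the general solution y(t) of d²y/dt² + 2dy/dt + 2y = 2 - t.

Characteristic equation r² + 2r + 2 = 0 has discriminant (2)² - 4·(2) = -4 < 0, so r = -1 ± i.
Hence y_h = C1*cos(t)*exp(-t) + C2*exp(-t)*sin(t).
For the particular solution try y_p = A0 + A1*t. Substituting and matching coefficients of each power of t gives A0 = 3/2, A1 = -1/2, so y_p = 3/2 - t/2.

y = 3/2 - t/2 + C1*cos(t)*exp(-t) + C2*exp(-t)*sin(t)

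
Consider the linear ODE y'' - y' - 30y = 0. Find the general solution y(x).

y = C1*exp(6*x) + C2*exp(-5*x)

Characteristic equation r² - r - 30 = 0 factors as (r - 6)(r + 5) = 0, so r = 6, -5.
Hence y_h = C1*exp(6*x) + C2*exp(-5*x).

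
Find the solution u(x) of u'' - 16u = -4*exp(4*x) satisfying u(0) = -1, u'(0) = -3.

Characteristic equation r² - 16 = 0 factors as (r + 4)(r - 4) = 0, so r = -4, 4.
Hence u_h = C1*exp(-4*x) + C2*exp(4*x).
Since exp(4*x) solves the homogeneous equation (r = 4 is a root of multiplicity 1), multiply the trial by x. Try u_p = A*x*exp(4*x). Substituting into the equation and dividing by exp(4*x) gives A = -1/2, so u_p = -x*exp(4*x)/2.
General solution: u = C1*exp(-4*x) + C2*exp(4*x) - x*exp(4*x)/2.
Apply the initial conditions: u(0) = C1 + C2 = -1 and u'(0) = -1/2 - 4*C1 + 4*C2 = -3. Solving gives C1 = -3/16, C2 = -13/16.

u = -13*exp(4*x)/16 - 3*exp(-4*x)/16 - x*exp(4*x)/2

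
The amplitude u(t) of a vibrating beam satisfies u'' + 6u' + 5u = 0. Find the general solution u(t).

Characteristic equation r² + 6r + 5 = 0 factors as (r + 5)(r + 1) = 0, so r = -5, -1.
Hence u_h = C1*exp(-5*t) + C2*exp(-t).

u = C1*exp(-5*t) + C2*exp(-t)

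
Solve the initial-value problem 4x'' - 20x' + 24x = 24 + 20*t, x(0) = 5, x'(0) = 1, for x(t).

x = 61/36 - 58*exp(3*t)/9 + 5*t/6 + 39*exp(2*t)/4

Divide through by 4: x'' - 5x' + 6x = 6 + 5*t.
Characteristic equation r² - 5r + 6 = 0 factors as (r - 2)(r - 3) = 0, so r = 2, 3.
Hence x_h = C1*exp(2*t) + C2*exp(3*t).
For the particular solution try x_p = A0 + A1*t. Substituting and matching coefficients of each power of t gives A0 = 61/36, A1 = 5/6, so x_p = 61/36 + 5*t/6.
General solution: x = 61/36 + 5*t/6 + C1*exp(2*t) + C2*exp(3*t).
Apply the initial conditions: x(0) = 61/36 + C1 + C2 = 5 and x'(0) = 5/6 + 2*C1 + 3*C2 = 1. Solving gives C1 = 39/4, C2 = -58/9.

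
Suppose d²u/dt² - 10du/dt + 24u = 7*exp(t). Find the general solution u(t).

Characteristic equation r² - 10r + 24 = 0 factors as (r - 6)(r - 4) = 0, so r = 6, 4.
Hence u_h = C1*exp(6*t) + C2*exp(4*t).
Try u_p = A*exp(t). Substituting into the equation and dividing by exp(t) gives A = 7/15, so u_p = 7*exp(t)/15.

u = 7*exp(t)/15 + C1*exp(6*t) + C2*exp(4*t)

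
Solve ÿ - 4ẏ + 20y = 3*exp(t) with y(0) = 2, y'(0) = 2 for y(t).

Characteristic equation r² - 4r + 20 = 0 has discriminant (-4)² - 4·(20) = -64 < 0, so r = 2 ± 4i.
Hence y_h = C1*cos(4*t)*exp(2*t) + C2*exp(2*t)*sin(4*t).
Try y_p = A*exp(t). Substituting into the equation and dividing by exp(t) gives A = 3/17, so y_p = 3*exp(t)/17.
General solution: y = 3*exp(t)/17 + C1*cos(4*t)*exp(2*t) + C2*exp(2*t)*sin(4*t).
Apply the initial conditions: y(0) = 3/17 + C1 = 2 and y'(0) = 3/17 + 2*C1 + 4*C2 = 2. Solving gives C1 = 31/17, C2 = -31/68.

y = 3*exp(t)/17 - 31*exp(2*t)*sin(4*t)/68 + 31*cos(4*t)*exp(2*t)/17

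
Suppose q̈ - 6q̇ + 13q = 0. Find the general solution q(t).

Characteristic equation r² - 6r + 13 = 0 has discriminant (-6)² - 4·(13) = -16 < 0, so r = 3 ± 2i.
Hence q_h = C1*cos(2*t)*exp(3*t) + C2*exp(3*t)*sin(2*t).

q = C1*cos(2*t)*exp(3*t) + C2*exp(3*t)*sin(2*t)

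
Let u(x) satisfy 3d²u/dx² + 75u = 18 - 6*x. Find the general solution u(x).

Divide through by 3: u'' + 25u = 6 - 2*x.
Characteristic equation r² + 25 = 0 has discriminant (0)² - 4·(25) = -100 < 0, so r = ± 5i.
Hence u_h = C1*cos(5*x) + C2*sin(5*x).
For the particular solution try u_p = A0 + A1*x. Substituting and matching coefficients of each power of x gives A0 = 6/25, A1 = -2/25, so u_p = 6/25 - 2*x/25.

u = 6/25 - 2*x/25 + C1*cos(5*x) + C2*sin(5*x)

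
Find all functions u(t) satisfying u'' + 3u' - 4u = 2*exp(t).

Characteristic equation r² + 3r - 4 = 0 factors as (r - 1)(r + 4) = 0, so r = 1, -4.
Hence u_h = C1*exp(t) + C2*exp(-4*t).
Since exp(t) solves the homogeneous equation (r = 1 is a root of multiplicity 1), multiply the trial by t. Try u_p = A*t*exp(t). Substituting into the equation and dividing by exp(t) gives A = 2/5, so u_p = 2*t*exp(t)/5.

u = C1*exp(t) + C2*exp(-4*t) + 2*t*exp(t)/5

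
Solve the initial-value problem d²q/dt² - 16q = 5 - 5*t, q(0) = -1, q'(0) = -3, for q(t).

Characteristic equation r² - 16 = 0 factors as (r - 4)(r + 4) = 0, so r = 4, -4.
Hence q_h = C1*exp(4*t) + C2*exp(-4*t).
For the particular solution try q_p = A0 + A1*t. Substituting and matching coefficients of each power of t gives A0 = -5/16, A1 = 5/16, so q_p = -5/16 + 5*t/16.
General solution: q = -5/16 + 5*t/16 + C1*exp(4*t) + C2*exp(-4*t).
Apply the initial conditions: q(0) = -5/16 + C1 + C2 = -1 and q'(0) = 5/16 - 4*C2 + 4*C1 = -3. Solving gives C1 = -97/128, C2 = 9/128.

q = -5/16 - 97*exp(4*t)/128 + 5*t/16 + 9*exp(-4*t)/128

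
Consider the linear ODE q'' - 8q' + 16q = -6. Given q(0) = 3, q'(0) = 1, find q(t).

q = -3/8 + 27*exp(4*t)/8 - 25*t*exp(4*t)/2

Characteristic equation r² - 8r + 16 = 0 has discriminant (-8)² - 4·(16) = 0, so r = 4 is a repeated root.
Hence q_h = (C1 + C2*t)*exp(4*t).
For the particular solution try q_p = A0. Substituting and matching coefficients of each power of t gives A0 = -3/8, so q_p = -3/8.
General solution: q = -3/8 + C1*exp(4*t) + C2*t*exp(4*t).
Apply the initial conditions: q(0) = -3/8 + C1 = 3 and q'(0) = C2 + 4*C1 = 1. Solving gives C1 = 27/8, C2 = -25/2.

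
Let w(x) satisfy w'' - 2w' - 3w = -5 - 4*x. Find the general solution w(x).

w = 7/9 + 4*x/3 + C1*exp(-x) + C2*exp(3*x)

Characteristic equation r² - 2r - 3 = 0 factors as (r + 1)(r - 3) = 0, so r = -1, 3.
Hence w_h = C1*exp(-x) + C2*exp(3*x).
For the particular solution try w_p = A0 + A1*x. Substituting and matching coefficients of each power of x gives A0 = 7/9, A1 = 4/3, so w_p = 7/9 + 4*x/3.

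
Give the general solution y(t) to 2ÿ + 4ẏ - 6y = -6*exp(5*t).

Divide through by 2: y'' + 2y' - 3y = -3*exp(5*t).
Characteristic equation r² + 2r - 3 = 0 factors as (r - 1)(r + 3) = 0, so r = 1, -3.
Hence y_h = C1*exp(t) + C2*exp(-3*t).
Try y_p = A*exp(5*t). Substituting into the equation and dividing by exp(5*t) gives A = -3/32, so y_p = -3*exp(5*t)/32.

y = -3*exp(5*t)/32 + C1*exp(t) + C2*exp(-3*t)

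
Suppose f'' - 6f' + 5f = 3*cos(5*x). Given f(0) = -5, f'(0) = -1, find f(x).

Characteristic equation r² - 6r + 5 = 0 factors as (r - 1)(r - 5) = 0, so r = 1, 5.
Hence f_h = C1*exp(x) + C2*exp(5*x).
Try f_p = A*cos(5*x) + B*sin(5*x). Substituting and equating the coefficients of cos(5x) and sin(5x) gives A = -3/65, B = -9/130, so f_p = -9*sin(5*x)/130 - 3*cos(5*x)/65.
General solution: f = -9*sin(5*x)/130 - 3*cos(5*x)/65 + C1*exp(x) + C2*exp(5*x).
Apply the initial conditions: f(0) = -3/65 + C1 + C2 = -5 and f'(0) = -9/26 + C1 + 5*C2 = -1. Solving gives C1 = -627/104, C2 = 43/40.

f = -627*exp(x)/104 - 9*sin(5*x)/130 - 3*cos(5*x)/65 + 43*exp(5*x)/40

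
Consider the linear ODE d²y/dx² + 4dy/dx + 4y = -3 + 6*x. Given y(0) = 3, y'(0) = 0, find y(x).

Characteristic equation r² + 4r + 4 = 0 has discriminant (4)² - 4·(4) = 0, so r = -2 is a repeated root.
Hence y_h = (C1 + C2*x)*exp(-2*x).
For the particular solution try y_p = A0 + A1*x. Substituting and matching coefficients of each power of x gives A0 = -9/4, A1 = 3/2, so y_p = -9/4 + 3*x/2.
General solution: y = -9/4 + 3*x/2 + C1*exp(-2*x) + C2*x*exp(-2*x).
Apply the initial conditions: y(0) = -9/4 + C1 = 3 and y'(0) = 3/2 + C2 - 2*C1 = 0. Solving gives C1 = 21/4, C2 = 9.

y = -9/4 + 3*x/2 + 21*exp(-2*x)/4 + 9*x*exp(-2*x)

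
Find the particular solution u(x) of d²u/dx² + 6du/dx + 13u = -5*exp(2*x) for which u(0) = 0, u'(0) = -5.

u = -5*exp(2*x)/29 - 60*exp(-3*x)*sin(2*x)/29 + 5*cos(2*x)*exp(-3*x)/29

Characteristic equation r² + 6r + 13 = 0 has discriminant (6)² - 4·(13) = -16 < 0, so r = -3 ± 2i.
Hence u_h = C1*cos(2*x)*exp(-3*x) + C2*exp(-3*x)*sin(2*x).
Try u_p = A*exp(2*x). Substituting into the equation and dividing by exp(2*x) gives A = -5/29, so u_p = -5*exp(2*x)/29.
General solution: u = -5*exp(2*x)/29 + C1*cos(2*x)*exp(-3*x) + C2*exp(-3*x)*sin(2*x).
Apply the initial conditions: u(0) = -5/29 + C1 = 0 and u'(0) = -10/29 - 3*C1 + 2*C2 = -5. Solving gives C1 = 5/29, C2 = -60/29.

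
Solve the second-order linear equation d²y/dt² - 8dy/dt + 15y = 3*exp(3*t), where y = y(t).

y = C1*exp(5*t) + C2*exp(3*t) - 3*t*exp(3*t)/2

Characteristic equation r² - 8r + 15 = 0 factors as (r - 5)(r - 3) = 0, so r = 5, 3.
Hence y_h = C1*exp(5*t) + C2*exp(3*t).
Since exp(3*t) solves the homogeneous equation (r = 3 is a root of multiplicity 1), multiply the trial by t. Try y_p = A*t*exp(3*t). Substituting into the equation and dividing by exp(3*t) gives A = -3/2, so y_p = -3*t*exp(3*t)/2.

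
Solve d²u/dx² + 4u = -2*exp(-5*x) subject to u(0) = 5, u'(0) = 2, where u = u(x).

Characteristic equation r² + 4 = 0 has discriminant (0)² - 4·(4) = -16 < 0, so r = ± 2i.
Hence u_h = C1*cos(2*x) + C2*sin(2*x).
Try u_p = A*exp(-5*x). Substituting into the equation and dividing by exp(-5*x) gives A = -2/29, so u_p = -2*exp(-5*x)/29.
General solution: u = -2*exp(-5*x)/29 + C1*cos(2*x) + C2*sin(2*x).
Apply the initial conditions: u(0) = -2/29 + C1 = 5 and u'(0) = 10/29 + 2*C2 = 2. Solving gives C1 = 147/29, C2 = 24/29.

u = -2*exp(-5*x)/29 + 24*sin(2*x)/29 + 147*cos(2*x)/29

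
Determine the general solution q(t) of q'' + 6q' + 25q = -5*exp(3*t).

Characteristic equation r² + 6r + 25 = 0 has discriminant (6)² - 4·(25) = -64 < 0, so r = -3 ± 4i.
Hence q_h = C1*cos(4*t)*exp(-3*t) + C2*exp(-3*t)*sin(4*t).
Try q_p = A*exp(3*t). Substituting into the equation and dividing by exp(3*t) gives A = -5/52, so q_p = -5*exp(3*t)/52.

q = -5*exp(3*t)/52 + C1*cos(4*t)*exp(-3*t) + C2*exp(-3*t)*sin(4*t)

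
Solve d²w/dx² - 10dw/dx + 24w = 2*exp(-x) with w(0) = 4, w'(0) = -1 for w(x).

Characteristic equation r² - 10r + 24 = 0 factors as (r - 4)(r - 6) = 0, so r = 4, 6.
Hence w_h = C1*exp(4*x) + C2*exp(6*x).
Try w_p = A*exp(-x). Substituting into the equation and dividing by exp(-x) gives A = 2/35, so w_p = 2*exp(-x)/35.
General solution: w = 2*exp(-x)/35 + C1*exp(4*x) + C2*exp(6*x).
Apply the initial conditions: w(0) = 2/35 + C1 + C2 = 4 and w'(0) = -2/35 + 4*C1 + 6*C2 = -1. Solving gives C1 = 123/10, C2 = -117/14.

w = -117*exp(6*x)/14 + 2*exp(-x)/35 + 123*exp(4*x)/10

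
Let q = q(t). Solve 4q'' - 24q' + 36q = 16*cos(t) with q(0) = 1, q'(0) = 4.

Divide through by 4: q'' - 6q' + 9q = 4*cos(t).
Characteristic equation r² - 6r + 9 = 0 has discriminant (-6)² - 4·(9) = 0, so r = 3 is a repeated root.
Hence q_h = (C1 + C2*t)*exp(3*t).
Try q_p = A*cos(t) + B*sin(t). Substituting and equating the coefficients of cos(t) and sin(t) gives A = 8/25, B = -6/25, so q_p = -6*sin(t)/25 + 8*cos(t)/25.
General solution: q = -6*sin(t)/25 + 8*cos(t)/25 + C1*exp(3*t) + C2*t*exp(3*t).
Apply the initial conditions: q(0) = 8/25 + C1 = 1 and q'(0) = -6/25 + C2 + 3*C1 = 4. Solving gives C1 = 17/25, C2 = 11/5.

q = -6*sin(t)/25 + 8*cos(t)/25 + 17*exp(3*t)/25 + 11*t*exp(3*t)/5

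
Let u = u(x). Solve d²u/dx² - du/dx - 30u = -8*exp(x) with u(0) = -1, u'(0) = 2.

Characteristic equation r² - r - 30 = 0 factors as (r + 5)(r - 6) = 0, so r = -5, 6.
Hence u_h = C1*exp(-5*x) + C2*exp(6*x).
Try u_p = A*exp(x). Substituting into the equation and dividing by exp(x) gives A = 4/15, so u_p = 4*exp(x)/15.
General solution: u = 4*exp(x)/15 + C1*exp(-5*x) + C2*exp(6*x).
Apply the initial conditions: u(0) = 4/15 + C1 + C2 = -1 and u'(0) = 4/15 - 5*C1 + 6*C2 = 2. Solving gives C1 = -28/33, C2 = -23/55.

u = -28*exp(-5*x)/33 - 23*exp(6*x)/55 + 4*exp(x)/15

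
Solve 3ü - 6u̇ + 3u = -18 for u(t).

Divide through by 3: u'' - 2u' + u = -6.
Characteristic equation r² - 2r + 1 = 0 has discriminant (-2)² - 4·(1) = 0, so r = 1 is a repeated root.
Hence u_h = (C1 + C2*t)*exp(t).
For the particular solution try u_p = A0. Substituting and matching coefficients of each power of t gives A0 = -6, so u_p = -6.

u = -6 + C1*exp(t) + C2*t*exp(t)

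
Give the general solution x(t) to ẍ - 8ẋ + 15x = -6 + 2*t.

x = -74/225 + 2*t/15 + C1*exp(3*t) + C2*exp(5*t)

Characteristic equation r² - 8r + 15 = 0 factors as (r - 3)(r - 5) = 0, so r = 3, 5.
Hence x_h = C1*exp(3*t) + C2*exp(5*t).
For the particular solution try x_p = A0 + A1*t. Substituting and matching coefficients of each power of t gives A0 = -74/225, A1 = 2/15, so x_p = -74/225 + 2*t/15.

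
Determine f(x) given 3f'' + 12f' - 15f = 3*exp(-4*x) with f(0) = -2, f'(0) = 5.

f = -exp(-5*x) - 4*exp(x)/5 - exp(-4*x)/5

Divide through by 3: f'' + 4f' - 5f = exp(-4*x).
Characteristic equation r² + 4r - 5 = 0 factors as (r + 5)(r - 1) = 0, so r = -5, 1.
Hence f_h = C1*exp(-5*x) + C2*exp(x).
Try f_p = A*exp(-4*x). Substituting into the equation and dividing by exp(-4*x) gives A = -1/5, so f_p = -exp(-4*x)/5.
General solution: f = -exp(-4*x)/5 + C1*exp(-5*x) + C2*exp(x).
Apply the initial conditions: f(0) = -1/5 + C1 + C2 = -2 and f'(0) = 4/5 + C2 - 5*C1 = 5. Solving gives C1 = -1, C2 = -4/5.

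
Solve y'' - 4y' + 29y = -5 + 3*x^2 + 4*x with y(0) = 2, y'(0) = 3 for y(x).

Characteristic equation r² - 4r + 29 = 0 has discriminant (-4)² - 4·(29) = -100 < 0, so r = 2 ± 5i.
Hence y_h = C1*cos(5*x)*exp(2*x) + C2*exp(2*x)*sin(5*x).
For the particular solution try y_p = A0 + A1*x + A2*x^2. Substituting and matching coefficients of each power of x gives A0 = -3819/24389, A1 = 140/841, A2 = 3/29, so y_p = -3819/24389 + 3*x^2/29 + 140*x/841.
General solution: y = -3819/24389 + 3*x^2/29 + 140*x/841 + C1*cos(5*x)*exp(2*x) + C2*exp(2*x)*sin(5*x).
Apply the initial conditions: y(0) = -3819/24389 + C1 = 2 and y'(0) = 140/841 + 2*C1 + 5*C2 = 3. Solving gives C1 = 52597/24389, C2 = -36087/121945.

y = -3819/24389 + 3*x**2/29 + 140*x/841 - 36087*exp(2*x)*sin(5*x)/121945 + 52597*cos(5*x)*exp(2*x)/24389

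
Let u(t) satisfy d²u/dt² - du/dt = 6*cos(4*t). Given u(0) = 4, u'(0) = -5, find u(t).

Characteristic equation r² - r = 0 factors as (r - 1)r = 0, so r = 1, 0.
Hence u_h = C1*exp(t) + C2.
Try u_p = A*cos(4*t) + B*sin(4*t). Substituting and equating the coefficients of cos(4t) and sin(4t) gives A = -6/17, B = -3/34, so u_p = -6*cos(4*t)/17 - 3*sin(4*t)/34.
General solution: u = C2 - 6*cos(4*t)/17 - 3*sin(4*t)/34 + C1*exp(t).
Apply the initial conditions: u(0) = -6/17 + C1 + C2 = 4 and u'(0) = -6/17 + C1 = -5. Solving gives C1 = -79/17, C2 = 9.

u = 9 - 79*exp(t)/17 - 6*cos(4*t)/17 - 3*sin(4*t)/34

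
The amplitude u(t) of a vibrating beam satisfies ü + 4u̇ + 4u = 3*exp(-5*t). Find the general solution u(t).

Characteristic equation r² + 4r + 4 = 0 has discriminant (4)² - 4·(4) = 0, so r = -2 is a repeated root.
Hence u_h = (C1 + C2*t)*exp(-2*t).
Try u_p = A*exp(-5*t). Substituting into the equation and dividing by exp(-5*t) gives A = 1/3, so u_p = exp(-5*t)/3.

u = exp(-5*t)/3 + C1*exp(-2*t) + C2*t*exp(-2*t)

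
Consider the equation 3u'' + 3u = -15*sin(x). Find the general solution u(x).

u = C1*cos(x) + C2*sin(x) + 5*x*cos(x)/2

Divide through by 3: u'' + u = -5*sin(x).
Characteristic equation r² + 1 = 0 has discriminant (0)² - 4·(1) = -4 < 0, so r = ± i.
Hence u_h = C1*cos(x) + C2*sin(x).
Since ±1i are characteristic roots, multiply the trial by x. Try u_p = x*(A*cos(x) + B*sin(x)). Substituting and equating the coefficients of cos(x) and sin(x) gives A = 5/2, B = 0, so u_p = 5*x*cos(x)/2.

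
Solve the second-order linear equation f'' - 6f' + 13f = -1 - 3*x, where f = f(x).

Characteristic equation r² - 6r + 13 = 0 has discriminant (-6)² - 4·(13) = -16 < 0, so r = 3 ± 2i.
Hence f_h = C1*cos(2*x)*exp(3*x) + C2*exp(3*x)*sin(2*x).
For the particular solution try f_p = A0 + A1*x. Substituting and matching coefficients of each power of x gives A0 = -31/169, A1 = -3/13, so f_p = -31/169 - 3*x/13.

f = -31/169 - 3*x/13 + C1*cos(2*x)*exp(3*x) + C2*exp(3*x)*sin(2*x)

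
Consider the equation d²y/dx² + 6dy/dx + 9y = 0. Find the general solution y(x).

y = C1*exp(-3*x) + C2*x*exp(-3*x)

Characteristic equation r² + 6r + 9 = 0 has discriminant (6)² - 4·(9) = 0, so r = -3 is a repeated root.
Hence y_h = (C1 + C2*x)*exp(-3*x).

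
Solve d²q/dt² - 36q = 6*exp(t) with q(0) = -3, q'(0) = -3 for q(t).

Characteristic equation r² - 36 = 0 factors as (r + 6)(r - 6) = 0, so r = -6, 6.
Hence q_h = C1*exp(-6*t) + C2*exp(6*t).
Try q_p = A*exp(t). Substituting into the equation and dividing by exp(t) gives A = -6/35, so q_p = -6*exp(t)/35.
General solution: q = -6*exp(t)/35 + C1*exp(-6*t) + C2*exp(6*t).
Apply the initial conditions: q(0) = -6/35 + C1 + C2 = -3 and q'(0) = -6/35 - 6*C1 + 6*C2 = -3. Solving gives C1 = -33/28, C2 = -33/20.

q = -33*exp(6*t)/20 - 33*exp(-6*t)/28 - 6*exp(t)/35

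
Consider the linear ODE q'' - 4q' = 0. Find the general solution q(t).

Characteristic equation r² - 4r = 0 factors as (r - 4)r = 0, so r = 4, 0.
Hence q_h = C1*exp(4*t) + C2.

q = C2 + C1*exp(4*t)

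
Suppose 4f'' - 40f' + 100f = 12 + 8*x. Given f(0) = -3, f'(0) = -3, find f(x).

f = 19/125 - 394*exp(5*x)/125 + 2*x/25 + 317*x*exp(5*x)/25

Divide through by 4: f'' - 10f' + 25f = 3 + 2*x.
Characteristic equation r² - 10r + 25 = 0 has discriminant (-10)² - 4·(25) = 0, so r = 5 is a repeated root.
Hence f_h = (C1 + C2*x)*exp(5*x).
For the particular solution try f_p = A0 + A1*x. Substituting and matching coefficients of each power of x gives A0 = 19/125, A1 = 2/25, so f_p = 19/125 + 2*x/25.
General solution: f = 19/125 + 2*x/25 + C1*exp(5*x) + C2*x*exp(5*x).
Apply the initial conditions: f(0) = 19/125 + C1 = -3 and f'(0) = 2/25 + C2 + 5*C1 = -3. Solving gives C1 = -394/125, C2 = 317/25.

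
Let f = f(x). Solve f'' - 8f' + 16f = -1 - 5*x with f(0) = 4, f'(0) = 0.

Characteristic equation r² - 8r + 16 = 0 has discriminant (-8)² - 4·(16) = 0, so r = 4 is a repeated root.
Hence f_h = (C1 + C2*x)*exp(4*x).
For the particular solution try f_p = A0 + A1*x. Substituting and matching coefficients of each power of x gives A0 = -7/32, A1 = -5/16, so f_p = -7/32 - 5*x/16.
General solution: f = -7/32 - 5*x/16 + C1*exp(4*x) + C2*x*exp(4*x).
Apply the initial conditions: f(0) = -7/32 + C1 = 4 and f'(0) = -5/16 + C2 + 4*C1 = 0. Solving gives C1 = 135/32, C2 = -265/16.

f = -7/32 - 5*x/16 + 135*exp(4*x)/32 - 265*x*exp(4*x)/16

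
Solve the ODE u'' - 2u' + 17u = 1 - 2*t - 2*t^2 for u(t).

u = 273/4913 - 42*t/289 - 2*t**2/17 + C1*cos(4*t)*exp(t) + C2*exp(t)*sin(4*t)

Characteristic equation r² - 2r + 17 = 0 has discriminant (-2)² - 4·(17) = -64 < 0, so r = 1 ± 4i.
Hence u_h = C1*cos(4*t)*exp(t) + C2*exp(t)*sin(4*t).
For the particular solution try u_p = A0 + A1*t + A2*t^2. Substituting and matching coefficients of each power of t gives A0 = 273/4913, A1 = -42/289, A2 = -2/17, so u_p = 273/4913 - 42*t/289 - 2*t^2/17.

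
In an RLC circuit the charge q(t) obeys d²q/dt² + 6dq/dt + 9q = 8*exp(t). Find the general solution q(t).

Characteristic equation r² + 6r + 9 = 0 has discriminant (6)² - 4·(9) = 0, so r = -3 is a repeated root.
Hence q_h = (C1 + C2*t)*exp(-3*t).
Try q_p = A*exp(t). Substituting into the equation and dividing by exp(t) gives A = 1/2, so q_p = exp(t)/2.

q = exp(t)/2 + C1*exp(-3*t) + C2*t*exp(-3*t)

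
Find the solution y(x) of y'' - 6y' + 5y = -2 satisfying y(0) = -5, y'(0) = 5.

y = -2/5 - 7*exp(x) + 12*exp(5*x)/5

Characteristic equation r² - 6r + 5 = 0 factors as (r - 1)(r - 5) = 0, so r = 1, 5.
Hence y_h = C1*exp(x) + C2*exp(5*x).
For the particular solution try y_p = A0. Substituting and matching coefficients of each power of x gives A0 = -2/5, so y_p = -2/5.
General solution: y = -2/5 + C1*exp(x) + C2*exp(5*x).
Apply the initial conditions: y(0) = -2/5 + C1 + C2 = -5 and y'(0) = C1 + 5*C2 = 5. Solving gives C1 = -7, C2 = 12/5.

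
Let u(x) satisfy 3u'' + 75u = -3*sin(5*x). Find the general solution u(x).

u = C1*cos(5*x) + C2*sin(5*x) + x*cos(5*x)/10

Divide through by 3: u'' + 25u = -sin(5*x).
Characteristic equation r² + 25 = 0 has discriminant (0)² - 4·(25) = -100 < 0, so r = ± 5i.
Hence u_h = C1*cos(5*x) + C2*sin(5*x).
Since ±5i are characteristic roots, multiply the trial by x. Try u_p = x*(A*cos(5*x) + B*sin(5*x)). Substituting and equating the coefficients of cos(5x) and sin(5x) gives A = 1/10, B = 0, so u_p = x*cos(5*x)/10.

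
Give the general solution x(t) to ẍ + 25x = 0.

x = C1*cos(5*t) + C2*sin(5*t)

Characteristic equation r² + 25 = 0 has discriminant (0)² - 4·(25) = -100 < 0, so r = ± 5i.
Hence x_h = C1*cos(5*t) + C2*sin(5*t).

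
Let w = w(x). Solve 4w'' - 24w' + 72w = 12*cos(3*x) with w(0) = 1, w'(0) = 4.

w = -2*sin(3*x)/15 + cos(3*x)/15 + 8*exp(3*x)*sin(3*x)/15 + 14*cos(3*x)*exp(3*x)/15

Divide through by 4: w'' - 6w' + 18w = 3*cos(3*x).
Characteristic equation r² - 6r + 18 = 0 has discriminant (-6)² - 4·(18) = -36 < 0, so r = 3 ± 3i.
Hence w_h = C1*cos(3*x)*exp(3*x) + C2*exp(3*x)*sin(3*x).
Try w_p = A*cos(3*x) + B*sin(3*x). Substituting and equating the coefficients of cos(3x) and sin(3x) gives A = 1/15, B = -2/15, so w_p = -2*sin(3*x)/15 + cos(3*x)/15.
General solution: w = -2*sin(3*x)/15 + cos(3*x)/15 + C1*cos(3*x)*exp(3*x) + C2*exp(3*x)*sin(3*x).
Apply the initial conditions: w(0) = 1/15 + C1 = 1 and w'(0) = -2/5 + 3*C1 + 3*C2 = 4. Solving gives C1 = 14/15, C2 = 8/15.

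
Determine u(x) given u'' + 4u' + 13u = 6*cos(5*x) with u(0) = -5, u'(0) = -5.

Characteristic equation r² + 4r + 13 = 0 has discriminant (4)² - 4·(13) = -36 < 0, so r = -2 ± 3i.
Hence u_h = C1*cos(3*x)*exp(-2*x) + C2*exp(-2*x)*sin(3*x).
Try u_p = A*cos(5*x) + B*sin(5*x). Substituting and equating the coefficients of cos(5x) and sin(5x) gives A = -9/68, B = 15/68, so u_p = -9*cos(5*x)/68 + 15*sin(5*x)/68.
General solution: u = -9*cos(5*x)/68 + 15*sin(5*x)/68 + C1*cos(3*x)*exp(-2*x) + C2*exp(-2*x)*sin(3*x).
Apply the initial conditions: u(0) = -9/68 + C1 = -5 and u'(0) = 75/68 - 2*C1 + 3*C2 = -5. Solving gives C1 = -331/68, C2 = -359/68.

u = -9*cos(5*x)/68 + 15*sin(5*x)/68 - 359*exp(-2*x)*sin(3*x)/68 - 331*cos(3*x)*exp(-2*x)/68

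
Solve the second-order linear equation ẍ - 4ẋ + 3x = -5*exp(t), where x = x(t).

x = C1*exp(t) + C2*exp(3*t) + 5*t*exp(t)/2

Characteristic equation r² - 4r + 3 = 0 factors as (r - 1)(r - 3) = 0, so r = 1, 3.
Hence x_h = C1*exp(t) + C2*exp(3*t).
Since exp(t) solves the homogeneous equation (r = 1 is a root of multiplicity 1), multiply the trial by t. Try x_p = A*t*exp(t). Substituting into the equation and dividing by exp(t) gives A = 5/2, so x_p = 5*t*exp(t)/2.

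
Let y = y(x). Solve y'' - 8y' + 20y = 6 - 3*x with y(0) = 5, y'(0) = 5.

y = 6/25 - 3*x/20 - 1389*exp(4*x)*sin(2*x)/200 + 119*cos(2*x)*exp(4*x)/25

Characteristic equation r² - 8r + 20 = 0 has discriminant (-8)² - 4·(20) = -16 < 0, so r = 4 ± 2i.
Hence y_h = C1*cos(2*x)*exp(4*x) + C2*exp(4*x)*sin(2*x).
For the particular solution try y_p = A0 + A1*x. Substituting and matching coefficients of each power of x gives A0 = 6/25, A1 = -3/20, so y_p = 6/25 - 3*x/20.
General solution: y = 6/25 - 3*x/20 + C1*cos(2*x)*exp(4*x) + C2*exp(4*x)*sin(2*x).
Apply the initial conditions: y(0) = 6/25 + C1 = 5 and y'(0) = -3/20 + 2*C2 + 4*C1 = 5. Solving gives C1 = 119/25, C2 = -1389/200.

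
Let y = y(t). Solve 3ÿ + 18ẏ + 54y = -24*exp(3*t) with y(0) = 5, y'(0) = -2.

Divide through by 3: y'' + 6y' + 18y = -8*exp(3*t).
Characteristic equation r² + 6r + 18 = 0 has discriminant (6)² - 4·(18) = -36 < 0, so r = -3 ± 3i.
Hence y_h = C1*cos(3*t)*exp(-3*t) + C2*exp(-3*t)*sin(3*t).
Try y_p = A*exp(3*t). Substituting into the equation and dividing by exp(3*t) gives A = -8/45, so y_p = -8*exp(3*t)/45.
General solution: y = -8*exp(3*t)/45 + C1*cos(3*t)*exp(-3*t) + C2*exp(-3*t)*sin(3*t).
Apply the initial conditions: y(0) = -8/45 + C1 = 5 and y'(0) = -8/15 - 3*C1 + 3*C2 = -2. Solving gives C1 = 233/45, C2 = 211/45.

y = -8*exp(3*t)/45 + 211*exp(-3*t)*sin(3*t)/45 + 233*cos(3*t)*exp(-3*t)/45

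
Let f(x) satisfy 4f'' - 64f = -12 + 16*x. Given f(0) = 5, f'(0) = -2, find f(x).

Divide through by 4: f'' - 16f = -3 + 4*x.
Characteristic equation r² - 16 = 0 factors as (r - 4)(r + 4) = 0, so r = 4, -4.
Hence f_h = C1*exp(4*x) + C2*exp(-4*x).
For the particular solution try f_p = A0 + A1*x. Substituting and matching coefficients of each power of x gives A0 = 3/16, A1 = -1/4, so f_p = 3/16 - x/4.
General solution: f = 3/16 - x/4 + C1*exp(4*x) + C2*exp(-4*x).
Apply the initial conditions: f(0) = 3/16 + C1 + C2 = 5 and f'(0) = -1/4 - 4*C2 + 4*C1 = -2. Solving gives C1 = 35/16, C2 = 21/8.

f = 3/16 - x/4 + 21*exp(-4*x)/8 + 35*exp(4*x)/16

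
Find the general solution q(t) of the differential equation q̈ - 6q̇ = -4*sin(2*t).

Characteristic equation r² - 6r = 0 factors as (r - 6)r = 0, so r = 6, 0.
Hence q_h = C1*exp(6*t) + C2.
Try q_p = A*cos(2*t) + B*sin(2*t). Substituting and equating the coefficients of cos(2t) and sin(2t) gives A = -3/10, B = 1/10, so q_p = -3*cos(2*t)/10 + sin(2*t)/10.

q = C2 - 3*cos(2*t)/10 + sin(2*t)/10 + C1*exp(6*t)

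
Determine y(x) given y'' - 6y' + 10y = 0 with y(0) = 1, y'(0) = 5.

y = cos(x)*exp(3*x) + 2*exp(3*x)*sin(x)

Characteristic equation r² - 6r + 10 = 0 has discriminant (-6)² - 4·(10) = -4 < 0, so r = 3 ± i.
Hence y_h = C1*cos(x)*exp(3*x) + C2*exp(3*x)*sin(x).
Apply the initial conditions: y(0) = C1 = 1 and y'(0) = C2 + 3*C1 = 5. Solving gives C1 = 1, C2 = 2.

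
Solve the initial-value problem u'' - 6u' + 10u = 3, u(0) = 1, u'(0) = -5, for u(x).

Characteristic equation r² - 6r + 10 = 0 has discriminant (-6)² - 4·(10) = -4 < 0, so r = 3 ± i.
Hence u_h = C1*cos(x)*exp(3*x) + C2*exp(3*x)*sin(x).
For the particular solution try u_p = A0. Substituting and matching coefficients of each power of x gives A0 = 3/10, so u_p = 3/10.
General solution: u = 3/10 + C1*cos(x)*exp(3*x) + C2*exp(3*x)*sin(x).
Apply the initial conditions: u(0) = 3/10 + C1 = 1 and u'(0) = C2 + 3*C1 = -5. Solving gives C1 = 7/10, C2 = -71/10.

u = 3/10 - 71*exp(3*x)*sin(x)/10 + 7*cos(x)*exp(3*x)/10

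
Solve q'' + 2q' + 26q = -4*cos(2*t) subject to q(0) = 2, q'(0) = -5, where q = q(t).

q = -22*cos(2*t)/125 - 4*sin(2*t)/125 - 69*exp(-t)*sin(5*t)/125 + 272*cos(5*t)*exp(-t)/125

Characteristic equation r² + 2r + 26 = 0 has discriminant (2)² - 4·(26) = -100 < 0, so r = -1 ± 5i.
Hence q_h = C1*cos(5*t)*exp(-t) + C2*exp(-t)*sin(5*t).
Try q_p = A*cos(2*t) + B*sin(2*t). Substituting and equating the coefficients of cos(2t) and sin(2t) gives A = -22/125, B = -4/125, so q_p = -22*cos(2*t)/125 - 4*sin(2*t)/125.
General solution: q = -22*cos(2*t)/125 - 4*sin(2*t)/125 + C1*cos(5*t)*exp(-t) + C2*exp(-t)*sin(5*t).
Apply the initial conditions: q(0) = -22/125 + C1 = 2 and q'(0) = -8/125 - C1 + 5*C2 = -5. Solving gives C1 = 272/125, C2 = -69/125.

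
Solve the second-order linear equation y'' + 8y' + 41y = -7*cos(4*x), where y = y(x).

y = -224*sin(4*x)/1649 - 175*cos(4*x)/1649 + C1*cos(5*x)*exp(-4*x) + C2*exp(-4*x)*sin(5*x)

Characteristic equation r² + 8r + 41 = 0 has discriminant (8)² - 4·(41) = -100 < 0, so r = -4 ± 5i.
Hence y_h = C1*cos(5*x)*exp(-4*x) + C2*exp(-4*x)*sin(5*x).
Try y_p = A*cos(4*x) + B*sin(4*x). Substituting and equating the coefficients of cos(4x) and sin(4x) gives A = -175/1649, B = -224/1649, so y_p = -224*sin(4*x)/1649 - 175*cos(4*x)/1649.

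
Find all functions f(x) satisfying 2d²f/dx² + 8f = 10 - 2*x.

Divide through by 2: f'' + 4f = 5 - x.
Characteristic equation r² + 4 = 0 has discriminant (0)² - 4·(4) = -16 < 0, so r = ± 2i.
Hence f_h = C1*cos(2*x) + C2*sin(2*x).
For the particular solution try f_p = A0 + A1*x. Substituting and matching coefficients of each power of x gives A0 = 5/4, A1 = -1/4, so f_p = 5/4 - x/4.

f = 5/4 - x/4 + C1*cos(2*x) + C2*sin(2*x)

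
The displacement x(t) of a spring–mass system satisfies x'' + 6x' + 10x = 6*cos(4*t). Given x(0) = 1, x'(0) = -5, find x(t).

x = -cos(4*t)/17 + 4*sin(4*t)/17 - 47*exp(-3*t)*sin(t)/17 + 18*cos(t)*exp(-3*t)/17

Characteristic equation r² + 6r + 10 = 0 has discriminant (6)² - 4·(10) = -4 < 0, so r = -3 ± i.
Hence x_h = C1*cos(t)*exp(-3*t) + C2*exp(-3*t)*sin(t).
Try x_p = A*cos(4*t) + B*sin(4*t). Substituting and equating the coefficients of cos(4t) and sin(4t) gives A = -1/17, B = 4/17, so x_p = -cos(4*t)/17 + 4*sin(4*t)/17.
General solution: x = -cos(4*t)/17 + 4*sin(4*t)/17 + C1*cos(t)*exp(-3*t) + C2*exp(-3*t)*sin(t).
Apply the initial conditions: x(0) = -1/17 + C1 = 1 and x'(0) = 16/17 + C2 - 3*C1 = -5. Solving gives C1 = 18/17, C2 = -47/17.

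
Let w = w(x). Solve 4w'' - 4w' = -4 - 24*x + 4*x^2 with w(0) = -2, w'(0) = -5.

Divide through by 4: w'' - w' = -1 + x^2 - 6*x.
Characteristic equation r² - r = 0 factors as (r - 1)r = 0, so r = 1, 0.
Hence w_h = C1*exp(x) + C2.
Since 0 is a characteristic root (multiplicity 1), multiply the polynomial trial by x: try w_p = x*(A0 + A1*x + A2*x^2). Substituting and matching coefficients of each power of x gives A0 = 5, A1 = 2, A2 = -1/3, so w_p = 2*x^2 + 5*x - x^3/3.
General solution: w = C2 + 2*x^2 + 5*x - x^3/3 + C1*exp(x).
Apply the initial conditions: w(0) = C1 + C2 = -2 and w'(0) = 5 + C1 = -5. Solving gives C1 = -10, C2 = 8.

w = 8 - 10*exp(x) + 2*x**2 + 5*x - x**3/3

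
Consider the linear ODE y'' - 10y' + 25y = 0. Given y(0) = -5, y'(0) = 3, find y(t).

Characteristic equation r² - 10r + 25 = 0 has discriminant (-10)² - 4·(25) = 0, so r = 5 is a repeated root.
Hence y_h = (C1 + C2*t)*exp(5*t).
Apply the initial conditions: y(0) = C1 = -5 and y'(0) = C2 + 5*C1 = 3. Solving gives C1 = -5, C2 = 28.

y = -5*exp(5*t) + 28*t*exp(5*t)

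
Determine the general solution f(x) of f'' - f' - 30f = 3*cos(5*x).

f = -33*cos(5*x)/610 - 3*sin(5*x)/610 + C1*exp(6*x) + C2*exp(-5*x)

Characteristic equation r² - r - 30 = 0 factors as (r - 6)(r + 5) = 0, so r = 6, -5.
Hence f_h = C1*exp(6*x) + C2*exp(-5*x).
Try f_p = A*cos(5*x) + B*sin(5*x). Substituting and equating the coefficients of cos(5x) and sin(5x) gives A = -33/610, B = -3/610, so f_p = -33*cos(5*x)/610 - 3*sin(5*x)/610.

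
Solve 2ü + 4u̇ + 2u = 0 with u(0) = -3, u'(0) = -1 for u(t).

Divide through by 2: u'' + 2u' + u = 0.
Characteristic equation r² + 2r + 1 = 0 has discriminant (2)² - 4·(1) = 0, so r = -1 is a repeated root.
Hence u_h = (C1 + C2*t)*exp(-t).
Apply the initial conditions: u(0) = C1 = -3 and u'(0) = C2 - C1 = -1. Solving gives C1 = -3, C2 = -4.

u = -3*exp(-t) - 4*t*exp(-t)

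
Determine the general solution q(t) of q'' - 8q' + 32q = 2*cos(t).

Characteristic equation r² - 8r + 32 = 0 has discriminant (-8)² - 4·(32) = -64 < 0, so r = 4 ± 4i.
Hence q_h = C1*cos(4*t)*exp(4*t) + C2*exp(4*t)*sin(4*t).
Try q_p = A*cos(t) + B*sin(t). Substituting and equating the coefficients of cos(t) and sin(t) gives A = 62/1025, B = -16/1025, so q_p = -16*sin(t)/1025 + 62*cos(t)/1025.

q = -16*sin(t)/1025 + 62*cos(t)/1025 + C1*cos(4*t)*exp(4*t) + C2*exp(4*t)*sin(4*t)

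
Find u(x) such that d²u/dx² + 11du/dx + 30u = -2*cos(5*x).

u = -11*sin(5*x)/305 - cos(5*x)/305 + C1*exp(-5*x) + C2*exp(-6*x)

Characteristic equation r² + 11r + 30 = 0 factors as (r + 5)(r + 6) = 0, so r = -5, -6.
Hence u_h = C1*exp(-5*x) + C2*exp(-6*x).
Try u_p = A*cos(5*x) + B*sin(5*x). Substituting and equating the coefficients of cos(5x) and sin(5x) gives A = -1/305, B = -11/305, so u_p = -11*sin(5*x)/305 - cos(5*x)/305.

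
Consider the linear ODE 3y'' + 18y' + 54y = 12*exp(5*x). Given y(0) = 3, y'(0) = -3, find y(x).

Divide through by 3: y'' + 6y' + 18y = 4*exp(5*x).
Characteristic equation r² + 6r + 18 = 0 has discriminant (6)² - 4·(18) = -36 < 0, so r = -3 ± 3i.
Hence y_h = C1*cos(3*x)*exp(-3*x) + C2*exp(-3*x)*sin(3*x).
Try y_p = A*exp(5*x). Substituting into the equation and dividing by exp(5*x) gives A = 4/73, so y_p = 4*exp(5*x)/73.
General solution: y = 4*exp(5*x)/73 + C1*cos(3*x)*exp(-3*x) + C2*exp(-3*x)*sin(3*x).
Apply the initial conditions: y(0) = 4/73 + C1 = 3 and y'(0) = 20/73 - 3*C1 + 3*C2 = -3. Solving gives C1 = 215/73, C2 = 406/219.

y = 4*exp(5*x)/73 + 215*cos(3*x)*exp(-3*x)/73 + 406*exp(-3*x)*sin(3*x)/219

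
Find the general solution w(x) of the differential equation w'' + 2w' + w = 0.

Characteristic equation r² + 2r + 1 = 0 has discriminant (2)² - 4·(1) = 0, so r = -1 is a repeated root.
Hence w_h = (C1 + C2*x)*exp(-x).

w = C1*exp(-x) + C2*x*exp(-x)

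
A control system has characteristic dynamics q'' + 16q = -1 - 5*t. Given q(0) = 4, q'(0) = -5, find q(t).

Characteristic equation r² + 16 = 0 has discriminant (0)² - 4·(16) = -64 < 0, so r = ± 4i.
Hence q_h = C1*cos(4*t) + C2*sin(4*t).
For the particular solution try q_p = A0 + A1*t. Substituting and matching coefficients of each power of t gives A0 = -1/16, A1 = -5/16, so q_p = -1/16 - 5*t/16.
General solution: q = -1/16 - 5*t/16 + C1*cos(4*t) + C2*sin(4*t).
Apply the initial conditions: q(0) = -1/16 + C1 = 4 and q'(0) = -5/16 + 4*C2 = -5. Solving gives C1 = 65/16, C2 = -75/64.

q = -1/16 - 75*sin(4*t)/64 - 5*t/16 + 65*cos(4*t)/16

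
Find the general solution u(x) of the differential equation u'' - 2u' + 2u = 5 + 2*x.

u = 7/2 + x + C1*cos(x)*exp(x) + C2*exp(x)*sin(x)

Characteristic equation r² - 2r + 2 = 0 has discriminant (-2)² - 4·(2) = -4 < 0, so r = 1 ± i.
Hence u_h = C1*cos(x)*exp(x) + C2*exp(x)*sin(x).
For the particular solution try u_p = A0 + A1*x. Substituting and matching coefficients of each power of x gives A0 = 7/2, A1 = 1, so u_p = 7/2 + x.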